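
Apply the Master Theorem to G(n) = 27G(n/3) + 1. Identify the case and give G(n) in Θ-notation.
Master Theorem template: G(n) = a·G(n/b) + f(n).
Here: a=27, b=3, f(n)=1
Compute log_b(a) = log_3(27) = 3.
f(n) = 1 = O(n^(3-ε)) with ε = 3. Case 1: G(n) = Θ(n^log_b(a)) = Θ(n^3).

Case 1: G(n) = Θ(n^3)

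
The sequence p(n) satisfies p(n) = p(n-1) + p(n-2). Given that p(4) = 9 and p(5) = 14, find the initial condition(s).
Work backwards using p(k) = p(k+2) - p(k+1):
p(3) = p(5) - p(4) = 14 - 9 = 5
p(2) = p(4) - p(3) = 9 - 5 = 4
p(1) = p(3) - p(2) = 5 - 4 = 1
p(0) = p(2) - p(1) = 4 - 1 = 3

p(0) = 3, p(1) = 1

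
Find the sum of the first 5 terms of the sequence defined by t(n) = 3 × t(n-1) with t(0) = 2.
Computing the sequence terms: 2, 6, 18, 54, 162
Adding these values together:

242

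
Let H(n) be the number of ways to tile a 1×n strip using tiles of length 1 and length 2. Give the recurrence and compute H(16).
Condition on the last tile: it has length 1 (leaving a 1×(n-1) strip) or length 2 (leaving a 1×(n-2) strip), so H(n) = H(n-1) + H(n-2) (order-2 linear recurrence).
For 0 ≤ i < 2 only unit tiles fit, so H(i) = 1.
Iterating the recurrence: H(2) = 2, H(3) = 3, H(4) = 5, H(5) = 8, H(6) = 13, H(7) = 21, H(8) = 34, H(9) = 55, H(10) = 89, H(11) = 144, H(12) = 233, H(13) = 377, H(14) = 610, H(15) = 987, H(16) = 1597.

H(n) = H(n-1) + H(n-2), with H(i) = 1 for 0 ≤ i < 2; H(16) = 1597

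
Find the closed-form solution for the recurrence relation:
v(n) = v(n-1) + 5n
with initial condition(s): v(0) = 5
Recurrence: v(n) = v(n-1) + 5n, initial: v(0) = 5.
Telescoping: v(n) = v(0) + 5·Σᵢ₌₁ⁿ i = 5 + 5·n(n+1)/2.

v(n) = 5·n(n+1)/2 + 5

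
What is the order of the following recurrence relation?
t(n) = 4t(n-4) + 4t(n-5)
The order is the largest lag k for which t(n-k) appears. Here the deepest term is t(n-5), so the order is 5.

Order 5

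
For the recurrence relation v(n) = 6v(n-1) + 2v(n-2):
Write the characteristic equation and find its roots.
Substitute v(n) = rⁿ and divide through by rⁿ⁻²: r² - 6r - 2 = 0
Discriminant: 6² + 4·2 = 44, not a perfect square, so by the quadratic formula r = (6 ± √44)/2.
General solution: v(n) = A·r₁ⁿ + B·r₂ⁿ where r₁,r₂ = (6 ± √44)/2

Characteristic: r² - 6r - 2 = 0, Roots: r = (6 ± √44)/2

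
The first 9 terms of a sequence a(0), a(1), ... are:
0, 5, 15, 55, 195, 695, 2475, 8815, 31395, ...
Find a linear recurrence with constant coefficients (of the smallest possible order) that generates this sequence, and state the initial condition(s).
Look for the lowest-order linear relation among consecutive terms.
Observation: a(n) - 3·a(n-1) - (2)·a(n-2) = 0 holds for the shown terms, and no order-1 relation a(n) = α·a(n-1) + β fits.
Check at n=3: 3·15 + (2)·5 = 55. ✓

a(n) = 3a(n-1) + 2a(n-2), a(0) = 0, a(1) = 5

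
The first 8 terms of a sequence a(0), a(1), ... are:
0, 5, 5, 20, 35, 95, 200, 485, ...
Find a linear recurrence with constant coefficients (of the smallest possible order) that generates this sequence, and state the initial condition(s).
Look for the lowest-order linear relation among consecutive terms.
Observation: a(n) - 1·a(n-1) - (3)·a(n-2) = 0 holds for the shown terms, and no order-1 relation a(n) = α·a(n-1) + β fits.
Check at n=3: 1·5 + (3)·5 = 20. ✓

a(n) = a(n-1) + 3a(n-2), a(0) = 0, a(1) = 5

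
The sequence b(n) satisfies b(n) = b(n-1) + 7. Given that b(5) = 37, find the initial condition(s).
b(5) = b(0) + 5·7, so b(0) = 37 - 35 = 2.

b(0) = 2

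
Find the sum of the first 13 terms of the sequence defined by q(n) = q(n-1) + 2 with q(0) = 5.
Computing the sequence terms: 5, 7, 9, 11, 13, 15, 17, 19, 21, 23, 25, 27, 29
Adding these values together:

221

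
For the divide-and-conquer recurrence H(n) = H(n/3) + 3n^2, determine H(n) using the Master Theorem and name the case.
Master Theorem template: H(n) = a·H(n/b) + f(n).
Here: a=1, b=3, f(n)=3n^2
Compute log_b(a) = log_3(1) = 0.
f(n) = 3n^2 = Ω(n^(0+ε)) with ε = 2, and the regularity condition holds (a·f(n/b) = (a/b^2)·f(n) with a/b^2 = 3^-2 < 1). Case 3: H(n) = Θ(f(n)) = Θ(n^2).

Case 3: H(n) = Θ(n^2)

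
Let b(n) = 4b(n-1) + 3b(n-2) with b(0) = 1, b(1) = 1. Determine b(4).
Computing the sequence terms:
1, 1, 7, 31, 145

145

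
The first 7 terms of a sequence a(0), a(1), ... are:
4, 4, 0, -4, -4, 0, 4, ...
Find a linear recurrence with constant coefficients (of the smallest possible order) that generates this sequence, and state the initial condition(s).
Look for the lowest-order linear relation among consecutive terms.
Observation: a(n) - 1·a(n-1) - (-1)·a(n-2) = 0 holds for the shown terms, and no order-1 relation a(n) = α·a(n-1) + β fits.
Check at n=3: 1·0 + (-1)·4 = -4. ✓

a(n) = a(n-1) - a(n-2), a(0) = 4, a(1) = 4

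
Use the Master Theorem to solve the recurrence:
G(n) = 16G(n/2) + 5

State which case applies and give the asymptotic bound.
Master Theorem template: G(n) = a·G(n/b) + f(n).
Here: a=16, b=2, f(n)=5
Compute log_b(a) = log_2(16) = 4.
f(n) = 5 = O(n^(4-ε)) with ε = 4. Case 1: G(n) = Θ(n^log_b(a)) = Θ(n^4).

Case 1: G(n) = Θ(n^4)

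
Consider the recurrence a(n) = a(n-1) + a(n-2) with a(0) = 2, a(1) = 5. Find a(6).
Computing the sequence terms:
2, 5, 7, 12, 19, 31, 50

50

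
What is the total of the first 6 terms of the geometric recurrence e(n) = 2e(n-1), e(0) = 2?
Computing the sequence terms: 2, 4, 8, 16, 32, 64
Adding these values together:

126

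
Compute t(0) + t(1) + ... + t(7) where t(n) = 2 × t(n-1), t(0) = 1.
Computing the sequence terms: 1, 2, 4, 8, 16, 32, 64, 128
Adding these values together:

255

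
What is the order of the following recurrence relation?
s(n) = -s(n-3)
The order is the largest lag k for which s(n-k) appears. Here the deepest term is s(n-3), so the order is 3.

Order 3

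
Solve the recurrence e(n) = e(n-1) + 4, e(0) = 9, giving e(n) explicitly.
Recurrence: e(n) = e(n-1) + 4, initial: e(0) = 9.
Each step adds 4, so e(n) = e(0) + 4n = 4n + 9.

e(n) = 4n + 9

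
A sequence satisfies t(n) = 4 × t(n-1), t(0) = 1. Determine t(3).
Computing step by step:
t(0) = 1
t(1) = 4 × 1 = 4
t(2) = 4 × 4 = 16
t(3) = 4 × 16 = 64

64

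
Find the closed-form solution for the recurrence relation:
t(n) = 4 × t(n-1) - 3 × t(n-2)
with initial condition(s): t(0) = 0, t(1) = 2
Recurrence: t(n) = 4 × t(n-1) - 3 × t(n-2), initial: t(0) = 0, t(1) = 2.
Characteristic equation: r² - 4r + 3 = 0, which factors as (r - 3)(r - 1) = 0, so r = 3, 1. General solution t(n) = A·3ⁿ + B·1ⁿ. From t(0) = 0: A + B = 0. From t(1) = 2: 3A + 1B = 2. Solving gives A = 1, B = -1.

t(n) = 3ⁿ - 1ⁿ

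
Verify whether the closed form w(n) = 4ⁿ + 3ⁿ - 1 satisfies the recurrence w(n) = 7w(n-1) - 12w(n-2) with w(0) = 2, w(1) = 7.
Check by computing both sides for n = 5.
From the recurrence with w(0) = 2, w(1) = 7:
  w(0) = 2, w(1) = 7, w(2) = 25, w(3) = 91, w(4) = 337, w(5) = 1267
  so the recurrence gives w(5) = 1267.
From the proposed closed form w(n) = 4ⁿ + 3ⁿ - 1:
  w(5) = 1266.
The recurrence gives 1267 but the closed form gives 1266, so the closed form does not satisfy the recurrence.

No, the closed form is incorrect.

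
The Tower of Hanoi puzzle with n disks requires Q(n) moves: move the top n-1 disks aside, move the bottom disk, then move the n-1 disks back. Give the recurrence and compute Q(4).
Moving n disks = move the top n-1 disks aside (Q(n-1) moves) + move the largest disk (1 move) + move the n-1 disks back on top (Q(n-1) moves), so Q(n) = 2Q(n-1) + 1, with Q(1) = 1 (a single disk takes one move).
First terms: 1, 3, 7, 15, … — each is one less than a power of 2. Indeed Q(n) + 1 = 2(Q(n-1) + 1) with Q(1) + 1 = 2, so Q(n) + 1 = 2ⁿ and Q(n) = 2ⁿ - 1.
Hence Q(4) = 2^4 - 1 = 16 - 1 = 15.

Q(n) = 2Q(n-1) + 1, Q(1) = 1; Q(4) = 15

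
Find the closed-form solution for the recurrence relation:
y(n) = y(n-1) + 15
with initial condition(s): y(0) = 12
Recurrence: y(n) = y(n-1) + 15, initial: y(0) = 12.
Each step adds 15, so y(n) = y(0) + 15n = 15n + 12.

y(n) = 15n + 12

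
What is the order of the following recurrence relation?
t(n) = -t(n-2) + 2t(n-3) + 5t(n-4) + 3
The order is the largest lag k for which t(n-k) appears. Here the deepest term is t(n-4) (the 3 term is non-homogeneous and does not affect the order), so the order is 4.

Order 4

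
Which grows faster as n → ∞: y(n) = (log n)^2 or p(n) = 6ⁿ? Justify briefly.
Comparing growth rates:
Growth-rate hierarchy: log n ≺ any polynomial ≺ any exponential cⁿ (c>1) ≺ n! ≺ nⁿ.
exponential base 6 dominates polylogarithmic (log n)^2 asymptotically.

p(n) grows faster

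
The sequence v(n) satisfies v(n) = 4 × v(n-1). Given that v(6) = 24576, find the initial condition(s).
In general v(n) = 4ⁿ · v(0). At n = 6: v(0) = v(6) / 4^6 = 24576 / 4096 = 6.

v(0) = 6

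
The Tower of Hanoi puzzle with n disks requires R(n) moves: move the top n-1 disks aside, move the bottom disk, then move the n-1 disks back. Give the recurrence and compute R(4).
Moving n disks = move the top n-1 disks aside (R(n-1) moves) + move the largest disk (1 move) + move the n-1 disks back on top (R(n-1) moves), so R(n) = 2R(n-1) + 1, with R(1) = 1 (a single disk takes one move).
First terms: 1, 3, 7, 15, … — each is one less than a power of 2. Indeed R(n) + 1 = 2(R(n-1) + 1) with R(1) + 1 = 2, so R(n) + 1 = 2ⁿ and R(n) = 2ⁿ - 1.
Hence R(4) = 2^4 - 1 = 16 - 1 = 15.

R(n) = 2R(n-1) + 1, R(1) = 1; R(4) = 15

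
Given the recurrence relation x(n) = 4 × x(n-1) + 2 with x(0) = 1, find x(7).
Computing step by step:
x(0) = 1
x(1) = 4 × 1 + 2 = 6
x(2) = 4 × 6 + 2 = 26
x(3) = 4 × 26 + 2 = 106
x(4) = 4 × 106 + 2 = 426
x(5) = 4 × 426 + 2 = 1706
x(6) = 4 × 1706 + 2 = 6826
x(7) = 4 × 6826 + 2 = 27306

27306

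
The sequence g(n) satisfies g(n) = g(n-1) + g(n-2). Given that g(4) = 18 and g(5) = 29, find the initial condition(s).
Work backwards using g(k) = g(k+2) - g(k+1):
g(3) = g(5) - g(4) = 29 - 18 = 11
g(2) = g(4) - g(3) = 18 - 11 = 7
g(1) = g(3) - g(2) = 11 - 7 = 4
g(0) = g(2) - g(1) = 7 - 4 = 3

g(0) = 3, g(1) = 4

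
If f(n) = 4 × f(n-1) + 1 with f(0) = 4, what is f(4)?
Computing step by step:
f(0) = 4
f(1) = 4 × 4 + 1 = 17
f(2) = 4 × 17 + 1 = 69
f(3) = 4 × 69 + 1 = 277
f(4) = 4 × 277 + 1 = 1109

1109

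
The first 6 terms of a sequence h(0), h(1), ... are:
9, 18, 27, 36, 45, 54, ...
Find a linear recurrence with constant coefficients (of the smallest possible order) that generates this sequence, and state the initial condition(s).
Look for the lowest-order linear relation among consecutive terms.
Observation: consecutive differences are constant (= 9).
Check at n=2: 1·18 + 9 = 27. ✓

h(n) = h(n-1) + 9, h(0) = 9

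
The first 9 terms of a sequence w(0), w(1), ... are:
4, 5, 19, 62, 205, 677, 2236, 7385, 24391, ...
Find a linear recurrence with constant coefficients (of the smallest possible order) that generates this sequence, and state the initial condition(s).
Look for the lowest-order linear relation among consecutive terms.
Observation: w(n) - 3·w(n-1) - (1)·w(n-2) = 0 holds for the shown terms, and no order-1 relation w(n) = α·w(n-1) + β fits.
Check at n=3: 3·19 + (1)·5 = 62. ✓

w(n) = 3w(n-1) + w(n-2), w(0) = 4, w(1) = 5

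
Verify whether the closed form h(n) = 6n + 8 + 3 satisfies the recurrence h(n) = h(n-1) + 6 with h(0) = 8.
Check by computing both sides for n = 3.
From the recurrence with h(0) = 8:
  h(0) = 8, h(1) = 14, h(2) = 20, h(3) = 26
  so the recurrence gives h(3) = 26.
From the proposed closed form h(n) = 6n + 8 + 3:
  h(3) = 29.
The recurrence gives 26 but the closed form gives 29, so the closed form does not satisfy the recurrence.

No, the closed form is incorrect.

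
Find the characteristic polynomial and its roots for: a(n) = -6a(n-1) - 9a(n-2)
Substitute a(n) = rⁿ and divide through by rⁿ⁻²: r² + 6r + 9 = 0
Factor: (r + 3)² = 0, so r = -3 (double root).
General solution: a(n) = (A + Bn)·(-3)ⁿ

Characteristic: r² + 6r + 9 = 0, Roots: r = -3 (double root)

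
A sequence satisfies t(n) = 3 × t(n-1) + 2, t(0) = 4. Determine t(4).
Computing step by step:
t(0) = 4
t(1) = 3 × 4 + 2 = 14
t(2) = 3 × 14 + 2 = 44
t(3) = 3 × 44 + 2 = 134
t(4) = 3 × 134 + 2 = 404

404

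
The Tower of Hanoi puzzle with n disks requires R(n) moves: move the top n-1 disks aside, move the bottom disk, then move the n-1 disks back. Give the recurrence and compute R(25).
Moving n disks = move the top n-1 disks aside (R(n-1) moves) + move the largest disk (1 move) + move the n-1 disks back on top (R(n-1) moves), so R(n) = 2R(n-1) + 1, with R(1) = 1 (a single disk takes one move).
First terms: 1, 3, 7, 15, 31, 63, … — each is one less than a power of 2. Indeed R(n) + 1 = 2(R(n-1) + 1) with R(1) + 1 = 2, so R(n) + 1 = 2ⁿ and R(n) = 2ⁿ - 1.
Hence R(25) = 2^25 - 1 = 33554432 - 1 = 33554431.

R(n) = 2R(n-1) + 1, R(1) = 1; R(25) = 33554431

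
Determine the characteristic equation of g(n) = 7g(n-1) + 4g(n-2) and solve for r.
Substitute g(n) = rⁿ and divide through by rⁿ⁻²: r² - 7r - 4 = 0
Discriminant: 7² + 4·4 = 65, not a perfect square, so by the quadratic formula r = (7 ± √65)/2.
General solution: g(n) = A·r₁ⁿ + B·r₂ⁿ where r₁,r₂ = (7 ± √65)/2

Characteristic: r² - 7r - 4 = 0, Roots: r = (7 ± √65)/2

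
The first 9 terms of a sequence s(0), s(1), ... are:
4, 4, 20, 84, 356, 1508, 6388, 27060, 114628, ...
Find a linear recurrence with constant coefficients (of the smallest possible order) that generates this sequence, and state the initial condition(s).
Look for the lowest-order linear relation among consecutive terms.
Observation: s(n) - 4·s(n-1) - (1)·s(n-2) = 0 holds for the shown terms, and no order-1 relation s(n) = α·s(n-1) + β fits.
Check at n=3: 4·20 + (1)·4 = 84. ✓

s(n) = 4s(n-1) + s(n-2), s(0) = 4, s(1) = 4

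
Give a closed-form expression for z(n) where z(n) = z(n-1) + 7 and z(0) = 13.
Recurrence: z(n) = z(n-1) + 7, initial: z(0) = 13.
Each step adds 7, so z(n) = z(0) + 7n = 7n + 13.

z(n) = 7n + 13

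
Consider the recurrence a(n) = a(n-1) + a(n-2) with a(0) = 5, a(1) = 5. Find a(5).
Computing the sequence terms:
5, 5, 10, 15, 25, 40

40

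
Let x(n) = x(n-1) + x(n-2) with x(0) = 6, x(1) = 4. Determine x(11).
Computing the sequence terms:
6, 4, 10, 14, 24, 38, 62, 100, 162, 262, 424, 686

686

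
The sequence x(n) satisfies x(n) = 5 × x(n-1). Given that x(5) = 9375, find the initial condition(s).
In general x(n) = 5ⁿ · x(0). At n = 5: x(0) = x(5) / 5^5 = 9375 / 3125 = 3.

x(0) = 3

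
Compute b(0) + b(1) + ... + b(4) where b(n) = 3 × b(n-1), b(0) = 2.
Computing the sequence terms: 2, 6, 18, 54, 162
Adding these values together:

242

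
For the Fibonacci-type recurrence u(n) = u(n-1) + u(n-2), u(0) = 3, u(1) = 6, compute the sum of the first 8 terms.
Computing the sequence terms: 3, 6, 9, 15, 24, 39, 63, 102
Adding these values together:

261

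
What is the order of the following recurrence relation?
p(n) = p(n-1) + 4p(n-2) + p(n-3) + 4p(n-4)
The order is the largest lag k for which p(n-k) appears. Here the deepest term is p(n-4), so the order is 4.

Order 4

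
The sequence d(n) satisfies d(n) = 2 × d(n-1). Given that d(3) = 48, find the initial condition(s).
In general d(n) = 2ⁿ · d(0). At n = 3: d(0) = d(3) / 2^3 = 48 / 8 = 6.

d(0) = 6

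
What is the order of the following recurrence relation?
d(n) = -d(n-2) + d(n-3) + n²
The order is the largest lag k for which d(n-k) appears. Here the deepest term is d(n-3) (the n² term is non-homogeneous and does not affect the order), so the order is 3.

Order 3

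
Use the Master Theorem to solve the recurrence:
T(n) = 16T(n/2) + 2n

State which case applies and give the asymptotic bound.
Master Theorem template: T(n) = a·T(n/b) + f(n).
Here: a=16, b=2, f(n)=2n
Compute log_b(a) = log_2(16) = 4.
f(n) = 2n = O(n^(4-ε)) with ε = 3. Case 1: T(n) = Θ(n^log_b(a)) = Θ(n^4).

Case 1: T(n) = Θ(n^4)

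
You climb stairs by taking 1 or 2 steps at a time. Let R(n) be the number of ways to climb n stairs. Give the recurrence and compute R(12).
Condition on the size of the last step (1 to 2): before it there were n-1, …, n-2 stairs climbed, and these cases are disjoint, so R(n) = R(n-1) + R(n-2) (Fibonacci-type sequence).
Initial conditions by direct count (compositions of i into parts ≤ 2): R(1) = 1; R(2) = 2.
Iterating the recurrence: R(3) = 3, R(4) = 5, R(5) = 8, R(6) = 13, R(7) = 21, R(8) = 34, R(9) = 55, R(10) = 89, R(11) = 144, R(12) = 233.

R(n) = R(n-1) + R(n-2), R(1) = 1, R(2) = 2; R(12) = 233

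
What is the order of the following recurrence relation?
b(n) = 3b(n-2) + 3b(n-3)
The order is the largest lag k for which b(n-k) appears. Here the deepest term is b(n-3), so the order is 3.

Order 3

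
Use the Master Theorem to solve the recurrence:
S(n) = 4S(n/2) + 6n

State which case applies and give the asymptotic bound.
Master Theorem template: S(n) = a·S(n/b) + f(n).
Here: a=4, b=2, f(n)=6n
Compute log_b(a) = log_2(4) = 2.
f(n) = 6n = O(n^(2-ε)) with ε = 1. Case 1: S(n) = Θ(n^log_b(a)) = Θ(n^2).

Case 1: S(n) = Θ(n^2)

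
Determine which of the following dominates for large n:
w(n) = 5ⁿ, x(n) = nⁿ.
Comparing growth rates:
Growth-rate hierarchy: log n ≺ any polynomial ≺ any exponential cⁿ (c>1) ≺ n! ≺ nⁿ.
super-exponential nⁿ dominates exponential base 5 asymptotically.

x(n) grows faster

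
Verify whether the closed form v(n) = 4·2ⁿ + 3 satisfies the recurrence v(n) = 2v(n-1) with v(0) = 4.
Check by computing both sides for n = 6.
From the recurrence with v(0) = 4:
  v(0) = 4, v(1) = 8, v(2) = 16, v(3) = 32, v(4) = 64, v(5) = 128, v(6) = 256
  so the recurrence gives v(6) = 256.
From the proposed closed form v(n) = 4·2ⁿ + 3:
  v(6) = 259.
The recurrence gives 256 but the closed form gives 259, so the closed form does not satisfy the recurrence.

No, the closed form is incorrect.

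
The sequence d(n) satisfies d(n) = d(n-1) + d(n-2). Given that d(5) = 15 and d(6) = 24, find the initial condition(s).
Work backwards using d(k) = d(k+2) - d(k+1):
d(4) = d(6) - d(5) = 24 - 15 = 9
d(3) = d(5) - d(4) = 15 - 9 = 6
d(2) = d(4) - d(3) = 9 - 6 = 3
d(1) = d(3) - d(2) = 6 - 3 = 3
d(0) = d(2) - d(1) = 3 - 3 = 0

d(0) = 0, d(1) = 3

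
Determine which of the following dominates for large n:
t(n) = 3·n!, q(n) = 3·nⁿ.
Comparing growth rates:
Growth-rate hierarchy: log n ≺ any polynomial ≺ any exponential cⁿ (c>1) ≺ n! ≺ nⁿ.
super-exponential nⁿ dominates factorial asymptotically.

q(n) grows faster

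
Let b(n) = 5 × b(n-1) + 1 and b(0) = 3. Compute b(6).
Computing step by step:
b(0) = 3
b(1) = 5 × 3 + 1 = 16
b(2) = 5 × 16 + 1 = 81
b(3) = 5 × 81 + 1 = 406
b(4) = 5 × 406 + 1 = 2031
b(5) = 5 × 2031 + 1 = 10156
b(6) = 5 × 10156 + 1 = 50781

50781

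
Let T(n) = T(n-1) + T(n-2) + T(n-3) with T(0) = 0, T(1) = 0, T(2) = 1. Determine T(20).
Computing the sequence terms:
0, 0, 1, 1, 2, 4, 7, 13, 24, 44, 81, 149, 274, 504, 927, 1705, 3136, 5768, 10609, 19513, 35890

35890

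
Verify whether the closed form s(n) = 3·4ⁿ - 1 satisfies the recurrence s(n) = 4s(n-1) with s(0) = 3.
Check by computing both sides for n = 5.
From the recurrence with s(0) = 3:
  s(0) = 3, s(1) = 12, s(2) = 48, s(3) = 192, s(4) = 768, s(5) = 3072
  so the recurrence gives s(5) = 3072.
From the proposed closed form s(n) = 3·4ⁿ - 1:
  s(5) = 3071.
The recurrence gives 3072 but the closed form gives 3071, so the closed form does not satisfy the recurrence.

No, the closed form is incorrect.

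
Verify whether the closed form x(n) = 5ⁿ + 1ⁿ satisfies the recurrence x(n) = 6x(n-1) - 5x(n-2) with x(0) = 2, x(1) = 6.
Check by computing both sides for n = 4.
From the recurrence with x(0) = 2, x(1) = 6:
  x(0) = 2, x(1) = 6, x(2) = 26, x(3) = 126, x(4) = 626
  so the recurrence gives x(4) = 626.
From the proposed closed form x(n) = 5ⁿ + 1ⁿ:
  x(4) = 626.
Both sides give 626 at n = 4, and the initial condition(s) match, so the closed form is consistent.

Yes, the closed form is correct.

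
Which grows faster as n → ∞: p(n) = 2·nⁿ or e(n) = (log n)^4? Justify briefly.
Comparing growth rates:
Growth-rate hierarchy: log n ≺ any polynomial ≺ any exponential cⁿ (c>1) ≺ n! ≺ nⁿ.
super-exponential nⁿ dominates polylogarithmic (log n)^4 asymptotically.

p(n) grows faster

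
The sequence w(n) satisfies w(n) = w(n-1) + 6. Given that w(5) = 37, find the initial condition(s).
w(5) = w(0) + 5·6, so w(0) = 37 - 30 = 7.

w(0) = 7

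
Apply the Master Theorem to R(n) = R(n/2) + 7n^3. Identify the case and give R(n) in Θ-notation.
Master Theorem template: R(n) = a·R(n/b) + f(n).
Here: a=1, b=2, f(n)=7n^3
Compute log_b(a) = log_2(1) = 0.
f(n) = 7n^3 = Ω(n^(0+ε)) with ε = 3, and the regularity condition holds (a·f(n/b) = (a/b^3)·f(n) with a/b^3 = 2^-3 < 1). Case 3: R(n) = Θ(f(n)) = Θ(n^3).

Case 3: R(n) = Θ(n^3)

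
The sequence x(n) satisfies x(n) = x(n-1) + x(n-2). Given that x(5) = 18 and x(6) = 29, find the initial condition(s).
Work backwards using x(k) = x(k+2) - x(k+1):
x(4) = x(6) - x(5) = 29 - 18 = 11
x(3) = x(5) - x(4) = 18 - 11 = 7
x(2) = x(4) - x(3) = 11 - 7 = 4
x(1) = x(3) - x(2) = 7 - 4 = 3
x(0) = x(2) - x(1) = 4 - 3 = 1

x(0) = 1, x(1) = 3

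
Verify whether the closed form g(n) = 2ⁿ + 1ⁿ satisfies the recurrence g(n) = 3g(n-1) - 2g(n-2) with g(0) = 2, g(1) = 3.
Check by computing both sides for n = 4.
From the recurrence with g(0) = 2, g(1) = 3:
  g(0) = 2, g(1) = 3, g(2) = 5, g(3) = 9, g(4) = 17
  so the recurrence gives g(4) = 17.
From the proposed closed form g(n) = 2ⁿ + 1ⁿ:
  g(4) = 17.
Both sides give 17 at n = 4, and the initial condition(s) match, so the closed form is consistent.

Yes, the closed form is correct.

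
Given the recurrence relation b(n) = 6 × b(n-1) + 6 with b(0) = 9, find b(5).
Computing step by step:
b(0) = 9
b(1) = 6 × 9 + 6 = 60
b(2) = 6 × 60 + 6 = 366
b(3) = 6 × 366 + 6 = 2202
b(4) = 6 × 2202 + 6 = 13218
b(5) = 6 × 13218 + 6 = 79314

79314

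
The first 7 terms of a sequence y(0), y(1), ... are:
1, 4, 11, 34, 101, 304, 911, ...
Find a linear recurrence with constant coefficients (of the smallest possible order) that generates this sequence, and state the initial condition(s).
Look for the lowest-order linear relation among consecutive terms.
Observation: y(n) - 2·y(n-1) - (3)·y(n-2) = 0 holds for the shown terms, and no order-1 relation y(n) = α·y(n-1) + β fits.
Check at n=3: 2·11 + (3)·4 = 34. ✓

y(n) = 2y(n-1) + 3y(n-2), y(0) = 1, y(1) = 4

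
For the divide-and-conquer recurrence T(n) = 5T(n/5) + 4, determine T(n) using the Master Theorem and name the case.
Master Theorem template: T(n) = a·T(n/b) + f(n).
Here: a=5, b=5, f(n)=4
Compute log_b(a) = log_5(5) = 1.
f(n) = 4 = O(n^(1-ε)) with ε = 1. Case 1: T(n) = Θ(n^log_b(a)) = Θ(n).

Case 1: T(n) = Θ(n)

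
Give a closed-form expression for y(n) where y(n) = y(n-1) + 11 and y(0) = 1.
Recurrence: y(n) = y(n-1) + 11, initial: y(0) = 1.
Each step adds 11, so y(n) = y(0) + 11n = 11n + 1.

y(n) = 11n + 1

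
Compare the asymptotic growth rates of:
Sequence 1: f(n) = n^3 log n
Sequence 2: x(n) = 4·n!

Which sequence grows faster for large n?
Comparing growth rates:
Growth-rate hierarchy: log n ≺ any polynomial ≺ any exponential cⁿ (c>1) ≺ n! ≺ nⁿ.
factorial dominates polynomial degree 3 (with log factor) asymptotically.

x(n) grows faster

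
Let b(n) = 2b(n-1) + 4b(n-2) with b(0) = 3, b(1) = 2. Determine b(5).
Computing the sequence terms:
3, 2, 16, 40, 144, 448

448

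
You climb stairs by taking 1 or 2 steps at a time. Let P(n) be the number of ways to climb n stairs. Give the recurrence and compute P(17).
Condition on the size of the last step (1 to 2): before it there were n-1, …, n-2 stairs climbed, and these cases are disjoint, so P(n) = P(n-1) + P(n-2) (Fibonacci-type sequence).
Initial conditions by direct count (compositions of i into parts ≤ 2): P(1) = 1; P(2) = 2.
Iterating the recurrence: P(3) = 3, P(4) = 5, P(5) = 8, P(6) = 13, P(7) = 21, P(8) = 34, P(9) = 55, P(10) = 89, P(11) = 144, P(12) = 233, P(13) = 377, P(14) = 610, P(15) = 987, P(16) = 1597, P(17) = 2584.

P(n) = P(n-1) + P(n-2), P(1) = 1, P(2) = 2; P(17) = 2584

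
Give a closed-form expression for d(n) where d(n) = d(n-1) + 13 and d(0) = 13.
Recurrence: d(n) = d(n-1) + 13, initial: d(0) = 13.
Each step adds 13, so d(n) = d(0) + 13n = 13n + 13.

d(n) = 13n + 13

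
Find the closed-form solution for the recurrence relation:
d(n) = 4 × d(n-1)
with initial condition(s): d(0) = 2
Recurrence: d(n) = 4 × d(n-1), initial: d(0) = 2.
Each term is 4 times the previous, so this is geometric with ratio 4. After n steps: d(n) = d(0)·4ⁿ = 2·4ⁿ.

d(n) = 2·4ⁿ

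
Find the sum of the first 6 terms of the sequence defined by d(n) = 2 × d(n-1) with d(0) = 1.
Computing the sequence terms: 1, 2, 4, 8, 16, 32
Adding these values together:

63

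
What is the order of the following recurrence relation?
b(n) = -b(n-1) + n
The order is the largest lag k for which b(n-k) appears. Here the deepest term is b(n-1) (the n term is non-homogeneous and does not affect the order), so the order is 1.

Order 1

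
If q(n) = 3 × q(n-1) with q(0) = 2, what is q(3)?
Computing step by step:
q(0) = 2
q(1) = 3 × 2 = 6
q(2) = 3 × 6 = 18
q(3) = 3 × 18 = 54

54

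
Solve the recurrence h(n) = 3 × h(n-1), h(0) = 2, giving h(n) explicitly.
Recurrence: h(n) = 3 × h(n-1), initial: h(0) = 2.
Each term is 3 times the previous, so this is geometric with ratio 3. After n steps: h(n) = h(0)·3ⁿ = 2·3ⁿ.

h(n) = 2·3ⁿ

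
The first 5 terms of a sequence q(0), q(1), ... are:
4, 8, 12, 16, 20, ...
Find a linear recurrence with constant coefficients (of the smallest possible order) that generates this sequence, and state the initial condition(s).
Look for the lowest-order linear relation among consecutive terms.
Observation: consecutive differences are constant (= 4).
Check at n=2: 1·8 + 4 = 12. ✓

q(n) = q(n-1) + 4, q(0) = 4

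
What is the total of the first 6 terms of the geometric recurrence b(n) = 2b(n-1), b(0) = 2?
Computing the sequence terms: 2, 4, 8, 16, 32, 64
Adding these values together:

126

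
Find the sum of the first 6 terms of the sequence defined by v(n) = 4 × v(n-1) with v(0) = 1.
Computing the sequence terms: 1, 4, 16, 64, 256, 1024
Adding these values together:

1365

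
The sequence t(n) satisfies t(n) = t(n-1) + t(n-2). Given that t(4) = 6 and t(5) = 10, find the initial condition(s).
Work backwards using t(k) = t(k+2) - t(k+1):
t(3) = t(5) - t(4) = 10 - 6 = 4
t(2) = t(4) - t(3) = 6 - 4 = 2
t(1) = t(3) - t(2) = 4 - 2 = 2
t(0) = t(2) - t(1) = 2 - 2 = 0

t(0) = 0, t(1) = 2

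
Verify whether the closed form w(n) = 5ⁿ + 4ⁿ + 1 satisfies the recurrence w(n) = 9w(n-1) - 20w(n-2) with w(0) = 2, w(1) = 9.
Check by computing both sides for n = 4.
From the recurrence with w(0) = 2, w(1) = 9:
  w(0) = 2, w(1) = 9, w(2) = 41, w(3) = 189, w(4) = 881
  so the recurrence gives w(4) = 881.
From the proposed closed form w(n) = 5ⁿ + 4ⁿ + 1:
  w(4) = 882.
The recurrence gives 881 but the closed form gives 882, so the closed form does not satisfy the recurrence.

No, the closed form is incorrect.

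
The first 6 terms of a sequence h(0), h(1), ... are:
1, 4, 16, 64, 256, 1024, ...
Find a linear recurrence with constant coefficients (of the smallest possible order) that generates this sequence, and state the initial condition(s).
Look for the lowest-order linear relation among consecutive terms.
Observation: each term is 4× the previous.
Check at n=2: 4·4 = 16. ✓

h(n) = 4 × h(n-1), h(0) = 1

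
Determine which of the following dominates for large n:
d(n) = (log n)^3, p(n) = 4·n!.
Comparing growth rates:
Growth-rate hierarchy: log n ≺ any polynomial ≺ any exponential cⁿ (c>1) ≺ n! ≺ nⁿ.
factorial dominates polylogarithmic (log n)^3 asymptotically.

p(n) grows faster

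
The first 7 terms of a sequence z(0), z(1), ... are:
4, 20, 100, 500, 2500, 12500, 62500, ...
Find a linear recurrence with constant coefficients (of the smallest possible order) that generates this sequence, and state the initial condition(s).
Look for the lowest-order linear relation among consecutive terms.
Observation: each term is 5× the previous.
Check at n=2: 5·20 = 100. ✓

z(n) = 5 × z(n-1), z(0) = 4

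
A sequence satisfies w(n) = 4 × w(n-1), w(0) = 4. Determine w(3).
Computing step by step:
w(0) = 4
w(1) = 4 × 4 = 16
w(2) = 4 × 16 = 64
w(3) = 4 × 64 = 256

256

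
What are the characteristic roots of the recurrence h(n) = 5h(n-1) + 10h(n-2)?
Substitute h(n) = rⁿ and divide through by rⁿ⁻²: r² - 5r - 10 = 0
Discriminant: 5² + 4·10 = 65, not a perfect square, so by the quadratic formula r = (5 ± √65)/2.
General solution: h(n) = A·r₁ⁿ + B·r₂ⁿ where r₁,r₂ = (5 ± √65)/2

Characteristic: r² - 5r - 10 = 0, Roots: r = (5 ± √65)/2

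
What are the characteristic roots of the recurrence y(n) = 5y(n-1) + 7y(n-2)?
Substitute y(n) = rⁿ and divide through by rⁿ⁻²: r² - 5r - 7 = 0
Discriminant: 5² + 4·7 = 53, not a perfect square, so by the quadratic formula r = (5 ± √53)/2.
General solution: y(n) = A·r₁ⁿ + B·r₂ⁿ where r₁,r₂ = (5 ± √53)/2

Characteristic: r² - 5r - 7 = 0, Roots: r = (5 ± √53)/2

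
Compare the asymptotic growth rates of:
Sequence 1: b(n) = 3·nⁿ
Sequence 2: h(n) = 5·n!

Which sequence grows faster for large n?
Comparing growth rates:
Growth-rate hierarchy: log n ≺ any polynomial ≺ any exponential cⁿ (c>1) ≺ n! ≺ nⁿ.
super-exponential nⁿ dominates factorial asymptotically.

b(n) grows faster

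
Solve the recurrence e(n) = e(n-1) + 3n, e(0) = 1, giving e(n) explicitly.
Recurrence: e(n) = e(n-1) + 3n, initial: e(0) = 1.
Telescoping: e(n) = e(0) + 3·Σᵢ₌₁ⁿ i = 1 + 3·n(n+1)/2.

e(n) = 3·n(n+1)/2 + 1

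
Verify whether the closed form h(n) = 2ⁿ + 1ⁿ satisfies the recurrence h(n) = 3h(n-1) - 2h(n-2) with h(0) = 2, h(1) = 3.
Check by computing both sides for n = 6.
From the recurrence with h(0) = 2, h(1) = 3:
  h(0) = 2, h(1) = 3, h(2) = 5, h(3) = 9, h(4) = 17, h(5) = 33, h(6) = 65
  so the recurrence gives h(6) = 65.
From the proposed closed form h(n) = 2ⁿ + 1ⁿ:
  h(6) = 65.
Both sides give 65 at n = 6, and the initial condition(s) match, so the closed form is consistent.

Yes, the closed form is correct.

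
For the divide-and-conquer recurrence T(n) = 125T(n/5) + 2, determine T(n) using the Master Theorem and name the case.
Master Theorem template: T(n) = a·T(n/b) + f(n).
Here: a=125, b=5, f(n)=2
Compute log_b(a) = log_5(125) = 3.
f(n) = 2 = O(n^(3-ε)) with ε = 3. Case 1: T(n) = Θ(n^log_b(a)) = Θ(n^3).

Case 1: T(n) = Θ(n^3)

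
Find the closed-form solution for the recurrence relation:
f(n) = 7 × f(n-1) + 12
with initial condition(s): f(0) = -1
Recurrence: f(n) = 7 × f(n-1) + 12, initial: f(0) = -1.
Try f(n) = A·7ⁿ + C. Substituting: A·7ⁿ + C = 7(A·7ⁿ⁻¹ + C) + 12 = A·7ⁿ + 7C + 12, so C = 7C + 12, giving C = -2. Then f(0) = A - 2 = -1 gives A = 1.

f(n) = 7ⁿ - 2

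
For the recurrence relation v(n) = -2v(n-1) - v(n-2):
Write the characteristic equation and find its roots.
Substitute v(n) = rⁿ and divide through by rⁿ⁻²: r² + 2r + 1 = 0
Factor: (r + 1)² = 0, so r = -1 (double root).
General solution: v(n) = (A + Bn)·(-1)ⁿ

Characteristic: r² + 2r + 1 = 0, Roots: r = -1 (double root)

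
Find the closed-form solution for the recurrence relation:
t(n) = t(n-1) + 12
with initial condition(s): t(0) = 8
Recurrence: t(n) = t(n-1) + 12, initial: t(0) = 8.
Each step adds 12, so t(n) = t(0) + 12n = 12n + 8.

t(n) = 12n + 8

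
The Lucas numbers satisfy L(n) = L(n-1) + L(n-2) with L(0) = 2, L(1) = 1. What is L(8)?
Computing the sequence terms:
2, 1, 3, 4, 7, 11, 18, 29, 47

47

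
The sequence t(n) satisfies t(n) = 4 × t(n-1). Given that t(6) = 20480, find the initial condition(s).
In general t(n) = 4ⁿ · t(0). At n = 6: t(0) = t(6) / 4^6 = 20480 / 4096 = 5.

t(0) = 5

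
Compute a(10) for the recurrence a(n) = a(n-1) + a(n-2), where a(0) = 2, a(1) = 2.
Computing the sequence terms:
2, 2, 4, 6, 10, 16, 26, 42, 68, 110, 178

178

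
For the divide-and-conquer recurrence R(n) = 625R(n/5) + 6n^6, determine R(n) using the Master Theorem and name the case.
Master Theorem template: R(n) = a·R(n/b) + f(n).
Here: a=625, b=5, f(n)=6n^6
Compute log_b(a) = log_5(625) = 4.
f(n) = 6n^6 = Ω(n^(4+ε)) with ε = 2, and the regularity condition holds (a·f(n/b) = (a/b^6)·f(n) with a/b^6 = 5^-2 < 1). Case 3: R(n) = Θ(f(n)) = Θ(n^6).

Case 3: R(n) = Θ(n^6)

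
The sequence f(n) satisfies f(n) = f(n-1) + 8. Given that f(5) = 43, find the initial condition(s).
f(5) = f(0) + 5·8, so f(0) = 43 - 40 = 3.

f(0) = 3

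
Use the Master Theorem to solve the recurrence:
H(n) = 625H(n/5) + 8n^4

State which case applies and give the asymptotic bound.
Master Theorem template: H(n) = a·H(n/b) + f(n).
Here: a=625, b=5, f(n)=8n^4
Compute log_b(a) = log_5(625) = 4.
f(n) = 8n^4 = Θ(n^4). Case 2: H(n) = Θ(n^4 log n).

Case 2: H(n) = Θ(n^4 log n)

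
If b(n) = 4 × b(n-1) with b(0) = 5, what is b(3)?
Computing step by step:
b(0) = 5
b(1) = 4 × 5 = 20
b(2) = 4 × 20 = 80
b(3) = 4 × 80 = 320

320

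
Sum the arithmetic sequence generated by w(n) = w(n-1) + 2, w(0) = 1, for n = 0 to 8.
Computing the sequence terms: 1, 3, 5, 7, 9, 11, 13, 15, 17
Adding these values together:

81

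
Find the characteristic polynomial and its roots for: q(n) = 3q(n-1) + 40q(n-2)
Substitute q(n) = rⁿ and divide through by rⁿ⁻²: r² - 3r - 40 = 0
Factor: (r - 8)(r + 5) = 0, so r = 8, -5.
General solution: q(n) = A·8ⁿ + B·(-5)ⁿ

Characteristic: r² - 3r - 40 = 0, Roots: r = 8, -5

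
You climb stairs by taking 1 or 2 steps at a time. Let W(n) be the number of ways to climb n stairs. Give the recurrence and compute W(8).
Condition on the size of the last step (1 to 2): before it there were n-1, …, n-2 stairs climbed, and these cases are disjoint, so W(n) = W(n-1) + W(n-2) (Fibonacci-type sequence).
Initial conditions by direct count (compositions of i into parts ≤ 2): W(1) = 1; W(2) = 2.
Iterating the recurrence: W(3) = 3, W(4) = 5, W(5) = 8, W(6) = 13, W(7) = 21, W(8) = 34.

W(n) = W(n-1) + W(n-2), W(1) = 1, W(2) = 2; W(8) = 34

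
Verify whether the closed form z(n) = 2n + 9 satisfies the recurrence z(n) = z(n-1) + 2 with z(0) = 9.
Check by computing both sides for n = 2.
From the recurrence with z(0) = 9:
  z(0) = 9, z(1) = 11, z(2) = 13
  so the recurrence gives z(2) = 13.
From the proposed closed form z(n) = 2n + 9:
  z(2) = 13.
Both sides give 13 at n = 2, and the initial condition(s) match, so the closed form is consistent.

Yes, the closed form is correct.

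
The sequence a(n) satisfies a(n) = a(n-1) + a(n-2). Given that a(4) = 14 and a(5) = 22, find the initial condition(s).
Work backwards using a(k) = a(k+2) - a(k+1):
a(3) = a(5) - a(4) = 22 - 14 = 8
a(2) = a(4) - a(3) = 14 - 8 = 6
a(1) = a(3) - a(2) = 8 - 6 = 2
a(0) = a(2) - a(1) = 6 - 2 = 4

a(0) = 4, a(1) = 2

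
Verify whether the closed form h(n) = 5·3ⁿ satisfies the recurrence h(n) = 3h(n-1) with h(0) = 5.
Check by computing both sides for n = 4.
From the recurrence with h(0) = 5:
  h(0) = 5, h(1) = 15, h(2) = 45, h(3) = 135, h(4) = 405
  so the recurrence gives h(4) = 405.
From the proposed closed form h(n) = 5·3ⁿ:
  h(4) = 405.
Both sides give 405 at n = 4, and the initial condition(s) match, so the closed form is consistent.

Yes, the closed form is correct.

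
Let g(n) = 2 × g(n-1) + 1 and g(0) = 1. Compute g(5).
Computing step by step:
g(0) = 1
g(1) = 2 × 1 + 1 = 3
g(2) = 2 × 3 + 1 = 7
g(3) = 2 × 7 + 1 = 15
g(4) = 2 × 15 + 1 = 31
g(5) = 2 × 31 + 1 = 63

63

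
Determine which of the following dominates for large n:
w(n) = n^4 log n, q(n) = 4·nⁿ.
Comparing growth rates:
Growth-rate hierarchy: log n ≺ any polynomial ≺ any exponential cⁿ (c>1) ≺ n! ≺ nⁿ.
super-exponential nⁿ dominates polynomial degree 4 (with log factor) asymptotically.

q(n) grows faster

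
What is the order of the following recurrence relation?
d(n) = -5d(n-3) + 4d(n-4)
The order is the largest lag k for which d(n-k) appears. Here the deepest term is d(n-4), so the order is 4.

Order 4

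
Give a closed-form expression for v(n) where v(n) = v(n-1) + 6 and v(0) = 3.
Recurrence: v(n) = v(n-1) + 6, initial: v(0) = 3.
Each step adds 6, so v(n) = v(0) + 6n = 6n + 3.

v(n) = 6n + 3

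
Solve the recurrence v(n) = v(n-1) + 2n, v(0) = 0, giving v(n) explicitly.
Recurrence: v(n) = v(n-1) + 2n, initial: v(0) = 0.
Telescoping: v(n) = v(0) + 2·Σᵢ₌₁ⁿ i = 0 + 2·n(n+1)/2.

v(n) = 2·n(n+1)/2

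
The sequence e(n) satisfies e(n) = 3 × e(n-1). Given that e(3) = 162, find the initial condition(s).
In general e(n) = 3ⁿ · e(0). At n = 3: e(0) = e(3) / 3^3 = 162 / 27 = 6.

e(0) = 6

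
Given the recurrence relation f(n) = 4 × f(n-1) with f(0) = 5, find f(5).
Computing step by step:
f(0) = 5
f(1) = 4 × 5 = 20
f(2) = 4 × 20 = 80
f(3) = 4 × 80 = 320
f(4) = 4 × 320 = 1280
f(5) = 4 × 1280 = 5120

5120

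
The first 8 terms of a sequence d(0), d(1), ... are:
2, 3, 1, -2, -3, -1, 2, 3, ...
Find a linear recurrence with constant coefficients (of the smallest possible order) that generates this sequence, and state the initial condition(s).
Look for the lowest-order linear relation among consecutive terms.
Observation: d(n) - 1·d(n-1) - (-1)·d(n-2) = 0 holds for the shown terms, and no order-1 relation d(n) = α·d(n-1) + β fits.
Check at n=3: 1·1 + (-1)·3 = -2. ✓

d(n) = d(n-1) - d(n-2), d(0) = 2, d(1) = 3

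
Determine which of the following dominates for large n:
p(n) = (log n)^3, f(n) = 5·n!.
Comparing growth rates:
Growth-rate hierarchy: log n ≺ any polynomial ≺ any exponential cⁿ (c>1) ≺ n! ≺ nⁿ.
factorial dominates polylogarithmic (log n)^3 asymptotically.

f(n) grows faster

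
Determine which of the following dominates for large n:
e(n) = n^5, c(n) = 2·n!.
Comparing growth rates:
Growth-rate hierarchy: log n ≺ any polynomial ≺ any exponential cⁿ (c>1) ≺ n! ≺ nⁿ.
factorial dominates polynomial degree 5 asymptotically.

c(n) grows faster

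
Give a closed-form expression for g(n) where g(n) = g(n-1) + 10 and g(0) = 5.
Recurrence: g(n) = g(n-1) + 10, initial: g(0) = 5.
Each step adds 10, so g(n) = g(0) + 10n = 10n + 5.

g(n) = 10n + 5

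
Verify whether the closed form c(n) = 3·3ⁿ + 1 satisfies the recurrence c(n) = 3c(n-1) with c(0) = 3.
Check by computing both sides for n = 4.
From the recurrence with c(0) = 3:
  c(0) = 3, c(1) = 9, c(2) = 27, c(3) = 81, c(4) = 243
  so the recurrence gives c(4) = 243.
From the proposed closed form c(n) = 3·3ⁿ + 1:
  c(4) = 244.
The recurrence gives 243 but the closed form gives 244, so the closed form does not satisfy the recurrence.

No, the closed form is incorrect.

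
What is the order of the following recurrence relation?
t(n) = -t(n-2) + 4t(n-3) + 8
The order is the largest lag k for which t(n-k) appears. Here the deepest term is t(n-3) (the 8 term is non-homogeneous and does not affect the order), so the order is 3.

Order 3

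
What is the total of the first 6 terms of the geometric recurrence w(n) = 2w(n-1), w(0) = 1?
Computing the sequence terms: 1, 2, 4, 8, 16, 32
Adding these values together:

63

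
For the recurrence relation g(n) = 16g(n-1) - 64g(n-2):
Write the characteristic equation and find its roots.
Substitute g(n) = rⁿ and divide through by rⁿ⁻²: r² - 16r + 64 = 0
Factor: (r - 8)² = 0, so r = 8 (double root).
General solution: g(n) = (A + Bn)·8ⁿ

Characteristic: r² - 16r + 64 = 0, Roots: r = 8 (double root)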